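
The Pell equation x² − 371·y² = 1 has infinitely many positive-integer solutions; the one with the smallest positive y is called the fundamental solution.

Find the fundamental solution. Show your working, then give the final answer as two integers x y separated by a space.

√371 = [19; 3,1,4,1,3,38, …], period ℓ=6 (even) → k=5
a_0=19:  p_0=19·1+0=19,  q_0=19·0+1=1
a_1=3:  p_1=3·19+1=58,  q_1=3·1+0=3
a_2=1:  p_2=1·58+19=77,  q_2=1·3+1=4
…
a_4=1:  p_4=1·366+77=443,  q_4=1·19+4=23
a_5=3:  p_5=3·443+366=1695,  q_5=3·23+19=88
fundamental: x₁=1695, y₁=88  (since 2873025 − 371·7744 = 1)

1695 88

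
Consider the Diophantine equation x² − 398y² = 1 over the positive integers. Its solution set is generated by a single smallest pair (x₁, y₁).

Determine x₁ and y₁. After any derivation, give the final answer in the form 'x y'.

√398 = [19; 1,18,1,38, …], period ℓ=4 (even) → k=3
i=0: a=19 ⇒ p=19, q=1
i=1: a=1 ⇒ p=20, q=1
i=2: a=18 ⇒ p=379, q=19
i=3: a=1 ⇒ p=399, q=20
fundamental: x₁=399, y₁=20  (since 159201 − 398·400 = 1)

399 20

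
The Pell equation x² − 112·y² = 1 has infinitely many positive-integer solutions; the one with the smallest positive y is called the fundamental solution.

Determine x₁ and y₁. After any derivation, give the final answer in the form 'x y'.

127 12

[10; 1,1,2,1,1,20] for √112; ℓ=6 ⇒ convergent index 5
k=0  a_k=10  p_k/q_k = 10/1
k=1  a_k=1  p_k/q_k = 11/1
k=2  a_k=1  p_k/q_k = 21/2
k=3  a_k=2  p_k/q_k = 53/5
k=4  a_k=1  p_k/q_k = 74/7
k=5  a_k=1  p_k/q_k = 127/12
(x₁, y₁) = (127, 12);  127² − 112·12² = 1 ✓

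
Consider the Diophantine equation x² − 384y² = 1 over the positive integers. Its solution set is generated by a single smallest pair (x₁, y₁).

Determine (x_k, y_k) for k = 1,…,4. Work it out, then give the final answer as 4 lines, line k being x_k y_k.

4801 245
46099201 2352490
442644523201 22588608735
4250272665676801 216895818720980

√384 → a₀=19, period (1,1,2,9,2,1,1,38); ℓ=8 even so k=7
i=0: a=19 ⇒ p=19, q=1
i=1: a=1 ⇒ p=20, q=1
…
i=3: a=2 ⇒ p=98, q=5
…
i=6: a=1 ⇒ p=2861, q=146
i=7: a=1 ⇒ p=4801, q=245
→ (4801, 245).  Check: 4801²=23049601, 384·245²=23049600, difference 1.
n=2: (4801,245)∘(4801,245) = (4801·4801+384·245·245, 4801·245+245·4801) = (46099201,2352490)
n=3: (46099201,2352490)∘(4801,245) = (4801·46099201+384·245·2352490, 4801·2352490+245·46099201) = (442644523201,22588608735)
n=4: (442644523201,22588608735)∘(4801,245) = (4801·442644523201+384·245·22588608735, 4801·22588608735+245·442644523201) = (4250272665676801,216895818720980)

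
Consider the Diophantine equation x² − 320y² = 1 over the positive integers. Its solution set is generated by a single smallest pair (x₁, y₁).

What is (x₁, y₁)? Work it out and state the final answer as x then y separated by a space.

[17; 1,7,1,34] for √320; ℓ=4 ⇒ convergent index 3
i=0: a=17 ⇒ p=17, q=1
i=1: a=1 ⇒ p=18, q=1
i=2: a=7 ⇒ p=143, q=8
i=3: a=1 ⇒ p=161, q=9
fundamental: x₁=161, y₁=9  (since 25921 − 320·81 = 1)

161 9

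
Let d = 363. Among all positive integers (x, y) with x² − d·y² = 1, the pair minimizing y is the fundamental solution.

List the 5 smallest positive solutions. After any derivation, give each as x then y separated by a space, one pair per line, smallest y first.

d=363: √d = [19; 19,38] (ℓ=2, even), read p_1/q_1
a_0=19:  p_0=19·1+0=19,  q_0=19·0+1=1
a_1=19:  p_1=19·19+1=362,  q_1=19·1+0=19
→ (362, 19).  Check: 362²=131044, 363·19²=131043, difference 1.
(x_2, y_2) = (362·362 + 363·19·19, 362·19 + 19·362) = (262087, 13756)
(x_3, y_3) = (362·262087 + 363·19·13756, 362·13756 + 19·262087) = (189750626, 9959325)
(x_4, y_4) = (362·189750626 + 363·19·9959325, 362·9959325 + 19·189750626) = (137379191137, 7210537544)
(x_5, y_5) = (362·137379191137 + 363·19·7210537544, 362·7210537544 + 19·137379191137) = (99462344632562, 5220419222531)

362 19
262087 13756
189750626 9959325
137379191137 7210537544
99462344632562 5220419222531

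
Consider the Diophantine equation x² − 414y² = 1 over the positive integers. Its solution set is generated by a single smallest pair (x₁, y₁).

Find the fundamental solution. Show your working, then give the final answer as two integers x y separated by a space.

24335 1196

d=414: √d = [20; 2,1,7,2,7,1,2,40] (ℓ=8, even), read p_7/q_7
a_0=20:  p_0=20·1+0=20,  q_0=20·0+1=1
…
a_6=1:  p_6=1·7447+997=8444,  q_6=1·366+49=415
a_7=2:  p_7=2·8444+7447=24335,  q_7=2·415+366=1196
→ (24335, 1196).  Check: 24335²=592192225, 414·1196²=592192224, difference 1.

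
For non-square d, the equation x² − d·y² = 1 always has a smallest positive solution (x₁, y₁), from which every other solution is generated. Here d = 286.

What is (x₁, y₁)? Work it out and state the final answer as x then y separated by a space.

561835 33222

√286 = [16; 1,10,3,3,2,3,3,10,1,32, …], period ℓ=10 (even) → k=9
step 0: (16, 1)  from 16·(1,0) + (0,1)
step 1: (17, 1)  from 1·(16,1) + (1,0)
step 2: (186, 11)  from 10·(17,1) + (16,1)
step 3: (575, 34)  from 3·(186,11) + (17,1)
step 4: (1911, 113)  from 3·(575,34) + (186,11)
…
step 6: (15102, 893)  from 3·(4397,260) + (1911,113)
step 7: (49703, 2939)  from 3·(15102,893) + (4397,260)
step 8: (512132, 30283)  from 10·(49703,2939) + (15102,893)
step 9: (561835, 33222)  from 1·(512132,30283) + (49703,2939)
fundamental: x₁=561835, y₁=33222  (since 315658567225 − 286·1103701284 = 1)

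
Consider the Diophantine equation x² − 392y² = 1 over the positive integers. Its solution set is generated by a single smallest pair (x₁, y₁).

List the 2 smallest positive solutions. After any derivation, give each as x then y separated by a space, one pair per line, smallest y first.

[19; 1,3,1,38] for √392; ℓ=4 ⇒ convergent index 3
a_0=19:  p_0=19·1+0=19,  q_0=19·0+1=1
a_1=1:  p_1=1·19+1=20,  q_1=1·1+0=1
a_2=3:  p_2=3·20+19=79,  q_2=3·1+1=4
a_3=1:  p_3=1·79+20=99,  q_3=1·4+1=5
→ (99, 5).  Check: 99²=9801, 392·5²=9800, difference 1.
n=2: (99,5)∘(99,5) = (99·99+392·5·5, 99·5+5·99) = (19601,990)

99 5
19601 990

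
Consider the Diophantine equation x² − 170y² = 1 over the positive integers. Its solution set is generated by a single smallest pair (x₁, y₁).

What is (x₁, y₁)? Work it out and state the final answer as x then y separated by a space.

339 26

d=170: √d = [13; 26] (ℓ=1, odd), read p_1/q_1
k=0  a_k=13  p_k/q_k = 13/1
k=1  a_k=26  p_k/q_k = 339/26
→ (339, 26).  Check: 339²=114921, 170·26²=114920, difference 1.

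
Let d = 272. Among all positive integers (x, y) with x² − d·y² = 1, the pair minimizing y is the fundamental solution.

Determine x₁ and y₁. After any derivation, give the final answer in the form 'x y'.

[16; 2,32] for √272; ℓ=2 ⇒ convergent index 1
step 0: (16, 1)  from 16·(1,0) + (0,1)
step 1: (33, 2)  from 2·(16,1) + (1,0)
→ (33, 2).  Check: 33²=1089, 272·2²=1088, difference 1.

33 2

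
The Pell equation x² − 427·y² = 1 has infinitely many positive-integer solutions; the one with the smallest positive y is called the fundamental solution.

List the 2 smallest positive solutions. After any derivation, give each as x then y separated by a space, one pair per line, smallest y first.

62 3
7687 372

√427 → a₀=20, period (1,1,1,40); ℓ=4 even so k=3
a_0=20:  p_0=20·1+0=20,  q_0=20·0+1=1
a_1=1:  p_1=1·20+1=21,  q_1=1·1+0=1
a_2=1:  p_2=1·21+20=41,  q_2=1·1+1=2
a_3=1:  p_3=1·41+21=62,  q_3=1·2+1=3
fundamental: x₁=62, y₁=3  (since 3844 − 427·9 = 1)
(62+3√427)^2 = 7687 + 372√427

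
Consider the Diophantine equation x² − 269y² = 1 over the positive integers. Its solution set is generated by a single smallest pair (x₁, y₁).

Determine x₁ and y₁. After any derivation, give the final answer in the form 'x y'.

13449 820

√269 = [16; 2,2,32, …], period ℓ=3 (odd) → k=5
step 0: (16, 1)  from 16·(1,0) + (0,1)
step 1: (33, 2)  from 2·(16,1) + (1,0)
step 2: (82, 5)  from 2·(33,2) + (16,1)
…
step 4: (5396, 329)  from 2·(2657,162) + (82,5)
step 5: (13449, 820)  from 2·(5396,329) + (2657,162)
(x₁, y₁) = (13449, 820);  13449² − 269·820² = 1 ✓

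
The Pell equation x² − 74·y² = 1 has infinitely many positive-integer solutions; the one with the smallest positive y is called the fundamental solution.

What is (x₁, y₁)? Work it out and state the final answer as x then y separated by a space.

d=74: √d = [8; 1,1,1,1,16] (ℓ=5, odd), read p_9/q_9
a_0=8:  p_0=8·1+0=8,  q_0=8·0+1=1
…
a_3=1:  p_3=1·17+9=26,  q_3=1·2+1=3
a_4=1:  p_4=1·26+17=43,  q_4=1·3+2=5
a_5=16:  p_5=16·43+26=714,  q_5=16·5+3=83
a_6=1:  p_6=1·714+43=757,  q_6=1·83+5=88
a_7=1:  p_7=1·757+714=1471,  q_7=1·88+83=171
a_8=1:  p_8=1·1471+757=2228,  q_8=1·171+88=259
a_9=1:  p_9=1·2228+1471=3699,  q_9=1·259+171=430
→ (3699, 430).  Check: 3699²=13682601, 74·430²=13682600, difference 1.

3699 430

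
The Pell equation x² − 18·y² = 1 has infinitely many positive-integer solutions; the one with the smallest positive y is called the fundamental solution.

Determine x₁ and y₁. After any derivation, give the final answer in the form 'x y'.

√18 → a₀=4, period (4,8); ℓ=2 even so k=1
a_0=4:  p_0=4·1+0=4,  q_0=4·0+1=1
a_1=4:  p_1=4·4+1=17,  q_1=4·1+0=4
fundamental: x₁=17, y₁=4  (since 289 − 18·16 = 1)

17 4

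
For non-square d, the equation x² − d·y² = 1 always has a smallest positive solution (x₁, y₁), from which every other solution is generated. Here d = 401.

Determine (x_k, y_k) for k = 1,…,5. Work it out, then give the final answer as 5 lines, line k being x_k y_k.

[20; 40] for √401; ℓ=1 ⇒ convergent index 1
i=0: a=20 ⇒ p=20, q=1
i=1: a=40 ⇒ p=801, q=40
(x₁, y₁) = (801, 40);  801² − 401·40² = 1 ✓
n=2: (801,40)∘(801,40) = (801·801+401·40·40, 801·40+40·801) = (1283201,64080)
n=3: (1283201,64080)∘(801,40) = (801·1283201+401·40·64080, 801·64080+40·1283201) = (2055687201,102656120)
n=4: (2055687201,102656120)∘(801,40) = (801·2055687201+401·40·102656120, 801·102656120+40·2055687201) = (3293209612801,164455040160)
n=5: (3293209612801,164455040160)∘(801,40) = (801·3293209612801+401·40·164455040160, 801·164455040160+40·3293209612801) = (5275719744020001,263456871680200)

801 40
1283201 64080
2055687201 102656120
3293209612801 164455040160
5275719744020001 263456871680200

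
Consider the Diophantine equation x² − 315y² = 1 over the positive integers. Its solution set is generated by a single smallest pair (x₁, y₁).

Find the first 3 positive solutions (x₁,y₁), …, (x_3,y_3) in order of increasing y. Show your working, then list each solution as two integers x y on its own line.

√315 = [17; 1,2,1,34, …], period ℓ=4 (even) → k=3
step 0: (17, 1)  from 17·(1,0) + (0,1)
step 1: (18, 1)  from 1·(17,1) + (1,0)
step 2: (53, 3)  from 2·(18,1) + (17,1)
step 3: (71, 4)  from 1·(53,3) + (18,1)
fundamental: x₁=71, y₁=4  (since 5041 − 315·16 = 1)
n=2: (71,4)∘(71,4) = (71·71+315·4·4, 71·4+4·71) = (10081,568)
n=3: (10081,568)∘(71,4) = (71·10081+315·4·568, 71·568+4·10081) = (1431431,80652)

71 4
10081 568
1431431 80652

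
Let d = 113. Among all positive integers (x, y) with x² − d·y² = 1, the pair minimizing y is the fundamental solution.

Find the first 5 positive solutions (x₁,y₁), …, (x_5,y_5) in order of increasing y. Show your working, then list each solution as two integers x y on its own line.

[10; 1,1,1,2,2,1,1,1,20] for √113; ℓ=9 ⇒ convergent index 17
step 0: (10, 1)  from 10·(1,0) + (0,1)
step 1: (11, 1)  from 1·(10,1) + (1,0)
step 2: (21, 2)  from 1·(11,1) + (10,1)
…
step 4: (85, 8)  from 2·(32,3) + (21,2)
step 5: (202, 19)  from 2·(85,8) + (32,3)
step 6: (287, 27)  from 1·(202,19) + (85,8)
…
step 11: (32794, 3085)  from 1·(16785,1579) + (16009,1506)
step 12: (49579, 4664)  from 1·(32794,3085) + (16785,1579)
…
step 14: (313483, 29490)  from 2·(131952,12413) + (49579,4664)
step 15: (445435, 41903)  from 1·(313483,29490) + (131952,12413)
step 16: (758918, 71393)  from 1·(445435,41903) + (313483,29490)
step 17: (1204353, 113296)  from 1·(758918,71393) + (445435,41903)
fundamental: x₁=1204353, y₁=113296  (since 1450466148609 − 113·12835983616 = 1)
(x_2, y_2) = (1204353·1204353 + 113·113296·113296, 1204353·113296 + 113296·1204353) = (2900932297217, 272896754976)
(x_3, y_3) = (1204353·2900932297217 + 113·113296·272896754976, 1204353·272896754976 + 113296·2900932297217) = (6987493029899166849, 657328051091107760)
(x_4, y_4) = (1204353·6987493029899166849 + 113·113296·657328051091107760, 1204353·657328051091107760 + 113296·6987493029899166849) = (16830816386073401651890177, 1583310020631184911403584)
(x_5, y_5) = (1204353·16830816386073401651890177 + 113·113296·1583310020631184911403584, 1204353·1583310020631184911403584 + 113296·16830816386073401651890177) = (40540488414026331506287881514113, 3813728346553801555156190094544)

1204353 113296
2900932297217 272896754976
6987493029899166849 657328051091107760
16830816386073401651890177 1583310020631184911403584
40540488414026331506287881514113 3813728346553801555156190094544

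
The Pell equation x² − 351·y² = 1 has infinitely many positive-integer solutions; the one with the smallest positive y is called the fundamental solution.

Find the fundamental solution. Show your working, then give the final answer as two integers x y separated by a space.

62425 3332

d=351: √d = [18; 1,2,1,3,2,2,2,3,1,2,1,36] (ℓ=12, even), read p_11/q_11
k=0  a_k=18  p_k/q_k = 18/1
k=1  a_k=1  p_k/q_k = 19/1
…
k=5  a_k=2  p_k/q_k = 637/34
…
k=7  a_k=2  p_k/q_k = 3747/200
k=8  a_k=3  p_k/q_k = 12796/683
k=9  a_k=1  p_k/q_k = 16543/883
k=10  a_k=2  p_k/q_k = 45882/2449
k=11  a_k=1  p_k/q_k = 62425/3332
(x₁, y₁) = (62425, 3332);  62425² − 351·3332² = 1 ✓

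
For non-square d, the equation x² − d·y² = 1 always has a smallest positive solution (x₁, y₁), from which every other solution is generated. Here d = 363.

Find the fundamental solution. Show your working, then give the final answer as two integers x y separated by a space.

[19; 19,38] for √363; ℓ=2 ⇒ convergent index 1
a_0=19:  p_0=19·1+0=19,  q_0=19·0+1=1
a_1=19:  p_1=19·19+1=362,  q_1=19·1+0=19
fundamental: x₁=362, y₁=19  (since 131044 − 363·361 = 1)

362 19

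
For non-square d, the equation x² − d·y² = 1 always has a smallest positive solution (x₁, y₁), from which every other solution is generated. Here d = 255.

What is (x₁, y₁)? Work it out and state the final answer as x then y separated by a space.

16 1

√255 → a₀=15, period (1,30); ℓ=2 even so k=1
a_0=15:  p_0=15·1+0=15,  q_0=15·0+1=1
a_1=1:  p_1=1·15+1=16,  q_1=1·1+0=1
fundamental: x₁=16, y₁=1  (since 256 − 255·1 = 1)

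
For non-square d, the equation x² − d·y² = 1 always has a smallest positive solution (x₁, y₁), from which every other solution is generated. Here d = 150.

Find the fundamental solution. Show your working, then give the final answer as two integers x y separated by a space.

[12; 4,24] for √150; ℓ=2 ⇒ convergent index 1
a_0=12:  p_0=12·1+0=12,  q_0=12·0+1=1
a_1=4:  p_1=4·12+1=49,  q_1=4·1+0=4
fundamental: x₁=49, y₁=4  (since 2401 − 150·16 = 1)

49 4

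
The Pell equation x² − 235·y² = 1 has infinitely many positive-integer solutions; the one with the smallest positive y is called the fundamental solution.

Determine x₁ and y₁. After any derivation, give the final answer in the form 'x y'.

√235 = [15; 3,30, …], period ℓ=2 (even) → k=1
k=0  a_k=15  p_k/q_k = 15/1
k=1  a_k=3  p_k/q_k = 46/3
(x₁, y₁) = (46, 3);  46² − 235·3² = 1 ✓

46 3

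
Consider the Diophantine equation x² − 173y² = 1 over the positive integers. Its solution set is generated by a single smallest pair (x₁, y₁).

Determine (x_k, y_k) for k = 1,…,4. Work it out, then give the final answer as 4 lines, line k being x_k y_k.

2499849 190060
12498490045601 950242601880
62488675684008728649 4750926036134042180
312424506839974574118902401 23753195401006348176659760

√173 = [13; 6,1,1,6,26, …], period ℓ=5 (odd) → k=9
a_0=13:  p_0=13·1+0=13,  q_0=13·0+1=1
a_1=6:  p_1=6·13+1=79,  q_1=6·1+0=6
…
a_3=1:  p_3=1·92+79=171,  q_3=1·7+6=13
a_4=6:  p_4=6·171+92=1118,  q_4=6·13+7=85
a_5=26:  p_5=26·1118+171=29239,  q_5=26·85+13=2223
a_6=6:  p_6=6·29239+1118=176552,  q_6=6·2223+85=13423
a_7=1:  p_7=1·176552+29239=205791,  q_7=1·13423+2223=15646
a_8=1:  p_8=1·205791+176552=382343,  q_8=1·15646+13423=29069
a_9=6:  p_9=6·382343+205791=2499849,  q_9=6·29069+15646=190060
→ (2499849, 190060).  Check: 2499849²=6249245022801, 173·190060²=6249245022800, difference 1.
(2499849+190060√173)^2 = 12498490045601 + 950242601880√173
(2499849+190060√173)^3 = 62488675684008728649 + 4750926036134042180√173
(2499849+190060√173)^4 = 312424506839974574118902401 + 23753195401006348176659760√173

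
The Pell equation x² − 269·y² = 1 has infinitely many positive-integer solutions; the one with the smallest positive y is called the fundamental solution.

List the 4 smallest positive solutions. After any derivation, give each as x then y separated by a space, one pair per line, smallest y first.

13449 820
361751201 22056360
9730383791049 593271970460
261727862849884801 15957829439376720

d=269: √d = [16; 2,2,32] (ℓ=3, odd), read p_5/q_5
a_0=16:  p_0=16·1+0=16,  q_0=16·0+1=1
…
a_2=2:  p_2=2·33+16=82,  q_2=2·2+1=5
a_3=32:  p_3=32·82+33=2657,  q_3=32·5+2=162
a_4=2:  p_4=2·2657+82=5396,  q_4=2·162+5=329
a_5=2:  p_5=2·5396+2657=13449,  q_5=2·329+162=820
→ (13449, 820).  Check: 13449²=180875601, 269·820²=180875600, difference 1.
(x_2, y_2) = (13449·13449 + 269·820·820, 13449·820 + 820·13449) = (361751201, 22056360)
(x_3, y_3) = (13449·361751201 + 269·820·22056360, 13449·22056360 + 820·361751201) = (9730383791049, 593271970460)
(x_4, y_4) = (13449·9730383791049 + 269·820·593271970460, 13449·593271970460 + 820·9730383791049) = (261727862849884801, 15957829439376720)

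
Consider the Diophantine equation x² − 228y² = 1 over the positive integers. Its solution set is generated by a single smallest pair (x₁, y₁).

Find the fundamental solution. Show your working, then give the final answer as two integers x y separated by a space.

d=228: √d = [15; 10,30] (ℓ=2, even), read p_1/q_1
step 0: (15, 1)  from 15·(1,0) + (0,1)
step 1: (151, 10)  from 10·(15,1) + (1,0)
fundamental: x₁=151, y₁=10  (since 22801 − 228·100 = 1)

151 10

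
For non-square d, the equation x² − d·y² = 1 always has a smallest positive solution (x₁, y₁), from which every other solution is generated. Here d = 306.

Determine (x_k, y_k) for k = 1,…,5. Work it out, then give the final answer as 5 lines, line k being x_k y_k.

35 2
2449 140
171395 9798
11995201 685720
839492675 47990602

[17; 2,34] for √306; ℓ=2 ⇒ convergent index 1
step 0: (17, 1)  from 17·(1,0) + (0,1)
step 1: (35, 2)  from 2·(17,1) + (1,0)
(x₁, y₁) = (35, 2);  35² − 306·2² = 1 ✓
n=2: (35,2)∘(35,2) = (35·35+306·2·2, 35·2+2·35) = (2449,140)
n=3: (2449,140)∘(35,2) = (35·2449+306·2·140, 35·140+2·2449) = (171395,9798)
n=4: (171395,9798)∘(35,2) = (35·171395+306·2·9798, 35·9798+2·171395) = (11995201,685720)
n=5: (11995201,685720)∘(35,2) = (35·11995201+306·2·685720, 35·685720+2·11995201) = (839492675,47990602)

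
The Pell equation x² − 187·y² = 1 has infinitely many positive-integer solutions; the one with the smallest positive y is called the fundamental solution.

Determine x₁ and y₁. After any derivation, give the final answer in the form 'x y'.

√187 → a₀=13, period (1,2,13,2,1,26); ℓ=6 even so k=5
a_0=13:  p_0=13·1+0=13,  q_0=13·0+1=1
…
a_4=2:  p_4=2·547+41=1135,  q_4=2·40+3=83
a_5=1:  p_5=1·1135+547=1682,  q_5=1·83+40=123
→ (1682, 123).  Check: 1682²=2829124, 187·123²=2829123, difference 1.

1682 123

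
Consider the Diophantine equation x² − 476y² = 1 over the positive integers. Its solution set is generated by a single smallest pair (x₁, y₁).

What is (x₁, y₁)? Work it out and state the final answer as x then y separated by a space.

28799 1320

√476 = [21; 1,4,2,10,2,4,1,42, …], period ℓ=8 (even) → k=7
step 0: (21, 1)  from 21·(1,0) + (0,1)
step 1: (22, 1)  from 1·(21,1) + (1,0)
…
step 3: (240, 11)  from 2·(109,5) + (22,1)
step 4: (2509, 115)  from 10·(240,11) + (109,5)
step 5: (5258, 241)  from 2·(2509,115) + (240,11)
step 6: (23541, 1079)  from 4·(5258,241) + (2509,115)
step 7: (28799, 1320)  from 1·(23541,1079) + (5258,241)
(x₁, y₁) = (28799, 1320);  28799² − 476·1320² = 1 ✓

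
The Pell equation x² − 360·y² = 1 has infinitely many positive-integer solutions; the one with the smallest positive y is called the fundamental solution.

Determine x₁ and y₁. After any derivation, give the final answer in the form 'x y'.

19 1

√360 = [18; 1,36, …], period ℓ=2 (even) → k=1
step 0: (18, 1)  from 18·(1,0) + (0,1)
step 1: (19, 1)  from 1·(18,1) + (1,0)
(x₁, y₁) = (19, 1);  19² − 360·1² = 1 ✓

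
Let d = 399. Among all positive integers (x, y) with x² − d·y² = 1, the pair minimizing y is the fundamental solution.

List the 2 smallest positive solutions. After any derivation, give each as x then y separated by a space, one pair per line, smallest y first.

[19; 1,38] for √399; ℓ=2 ⇒ convergent index 1
k=0  a_k=19  p_k/q_k = 19/1
k=1  a_k=1  p_k/q_k = 20/1
fundamental: x₁=20, y₁=1  (since 400 − 399·1 = 1)
n=2: (20,1)∘(20,1) = (20·20+399·1·1, 20·1+1·20) = (799,40)

20 1
799 40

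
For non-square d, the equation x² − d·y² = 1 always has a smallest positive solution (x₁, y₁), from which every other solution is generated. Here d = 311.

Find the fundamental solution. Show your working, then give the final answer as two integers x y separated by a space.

16883880 957397

√311 → a₀=17, period (1,1,1,2,1,…,1,1,34); ℓ=16 even so k=15
k=0  a_k=17  p_k/q_k = 17/1
…
k=2  a_k=1  p_k/q_k = 35/2
…
k=4  a_k=2  p_k/q_k = 141/8
k=5  a_k=1  p_k/q_k = 194/11
k=6  a_k=6  p_k/q_k = 1305/74
…
k=10  a_k=6  p_k/q_k = 1376656/78063
k=11  a_k=1  p_k/q_k = 1594239/90401
…
k=14  a_k=1  p_k/q_k = 10724507/608131
k=15  a_k=1  p_k/q_k = 16883880/957397
fundamental: x₁=16883880, y₁=957397  (since 285065403854400 − 311·916609015609 = 1)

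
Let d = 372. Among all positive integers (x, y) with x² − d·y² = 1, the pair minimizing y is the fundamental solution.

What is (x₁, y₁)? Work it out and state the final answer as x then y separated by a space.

12151 630

√372 = [19; 3,2,12,2,3,38, …], period ℓ=6 (even) → k=5
i=0: a=19 ⇒ p=19, q=1
…
i=4: a=2 ⇒ p=3491, q=181
i=5: a=3 ⇒ p=12151, q=630
(x₁, y₁) = (12151, 630);  12151² − 372·630² = 1 ✓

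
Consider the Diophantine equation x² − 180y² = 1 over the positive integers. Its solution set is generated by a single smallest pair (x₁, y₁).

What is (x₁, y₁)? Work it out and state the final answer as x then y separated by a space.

161 12

√180 = [13; 2,2,2,26, …], period ℓ=4 (even) → k=3
k=0  a_k=13  p_k/q_k = 13/1
…
k=2  a_k=2  p_k/q_k = 67/5
k=3  a_k=2  p_k/q_k = 161/12
fundamental: x₁=161, y₁=12  (since 25921 − 180·144 = 1)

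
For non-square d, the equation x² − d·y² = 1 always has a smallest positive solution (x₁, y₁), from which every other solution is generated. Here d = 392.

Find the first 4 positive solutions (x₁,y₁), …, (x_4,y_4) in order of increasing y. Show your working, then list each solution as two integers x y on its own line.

√392 → a₀=19, period (1,3,1,38); ℓ=4 even so k=3
a_0=19:  p_0=19·1+0=19,  q_0=19·0+1=1
a_1=1:  p_1=1·19+1=20,  q_1=1·1+0=1
a_2=3:  p_2=3·20+19=79,  q_2=3·1+1=4
a_3=1:  p_3=1·79+20=99,  q_3=1·4+1=5
(x₁, y₁) = (99, 5);  99² − 392·5² = 1 ✓
(x_2, y_2) = (99·99 + 392·5·5, 99·5 + 5·99) = (19601, 990)
(x_3, y_3) = (99·19601 + 392·5·990, 99·990 + 5·19601) = (3880899, 196015)
(x_4, y_4) = (99·3880899 + 392·5·196015, 99·196015 + 5·3880899) = (768398401, 38809980)

99 5
19601 990
3880899 196015
768398401 38809980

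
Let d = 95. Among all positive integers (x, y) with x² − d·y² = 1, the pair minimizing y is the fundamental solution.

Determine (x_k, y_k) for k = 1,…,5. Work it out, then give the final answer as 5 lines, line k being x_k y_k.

√95 → a₀=9, period (1,2,1,18); ℓ=4 even so k=3
k=0  a_k=9  p_k/q_k = 9/1
k=1  a_k=1  p_k/q_k = 10/1
k=2  a_k=2  p_k/q_k = 29/3
k=3  a_k=1  p_k/q_k = 39/4
fundamental: x₁=39, y₁=4  (since 1521 − 95·16 = 1)
(39+4√95)^2 = 3041 + 312√95
(39+4√95)^3 = 237159 + 24332√95
(39+4√95)^4 = 18495361 + 1897584√95
(39+4√95)^5 = 1442400999 + 147987220√95

39 4
3041 312
237159 24332
18495361 1897584
1442400999 147987220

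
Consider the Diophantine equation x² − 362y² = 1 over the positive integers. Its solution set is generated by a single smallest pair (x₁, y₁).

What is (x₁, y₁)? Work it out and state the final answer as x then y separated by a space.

[19; 38] for √362; ℓ=1 ⇒ convergent index 1
i=0: a=19 ⇒ p=19, q=1
i=1: a=38 ⇒ p=723, q=38
(x₁, y₁) = (723, 38);  723² − 362·38² = 1 ✓

723 38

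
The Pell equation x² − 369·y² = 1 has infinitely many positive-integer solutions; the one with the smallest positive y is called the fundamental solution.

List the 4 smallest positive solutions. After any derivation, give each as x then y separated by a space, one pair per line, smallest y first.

d=369: √d = [19; 4,1,3,2,7,4,7,2,3,1,4,38] (ℓ=12, even), read p_11/q_11
k=0  a_k=19  p_k/q_k = 19/1
k=1  a_k=4  p_k/q_k = 77/4
k=2  a_k=1  p_k/q_k = 96/5
k=3  a_k=3  p_k/q_k = 365/19
k=4  a_k=2  p_k/q_k = 826/43
k=5  a_k=7  p_k/q_k = 6147/320
…
k=7  a_k=7  p_k/q_k = 184045/9581
k=8  a_k=2  p_k/q_k = 393504/20485
k=9  a_k=3  p_k/q_k = 1364557/71036
k=10  a_k=1  p_k/q_k = 1758061/91521
k=11  a_k=4  p_k/q_k = 8396801/437120
(x₁, y₁) = (8396801, 437120);  8396801² − 369·437120² = 1 ✓
(x_2, y_2) = (8396801·8396801 + 369·437120·437120, 8396801·437120 + 437120·8396801) = (141012534067201, 7340819306240)
(x_3, y_3) = (8396801·141012534067201 + 369·437120·7340819306240, 8396801·7340819306240 + 437120·141012534067201) = (2368108374136006451201, 123278797782910239360)
(x_4, y_4) = (8396801·2368108374136006451201 + 369·437120·123278797782910239360, 8396801·123278797782910239360 + 437120·2368108374136006451201) = (39769069528107045198367948801, 2070295065004669620717268480)

8396801 437120
141012534067201 7340819306240
2368108374136006451201 123278797782910239360
39769069528107045198367948801 2070295065004669620717268480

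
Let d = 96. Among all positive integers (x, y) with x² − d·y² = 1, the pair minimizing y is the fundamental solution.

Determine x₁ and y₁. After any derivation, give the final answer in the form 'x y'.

49 5

√96 = [9; 1,3,1,18, …], period ℓ=4 (even) → k=3
k=0  a_k=9  p_k/q_k = 9/1
…
k=2  a_k=3  p_k/q_k = 39/4
k=3  a_k=1  p_k/q_k = 49/5
→ (49, 5).  Check: 49²=2401, 96·5²=2400, difference 1.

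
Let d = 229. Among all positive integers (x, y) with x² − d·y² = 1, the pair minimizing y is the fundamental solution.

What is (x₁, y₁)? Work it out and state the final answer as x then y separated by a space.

√229 → a₀=15, period (7,1,1,7,30); ℓ=5 odd so k=9
k=0  a_k=15  p_k/q_k = 15/1
…
k=2  a_k=1  p_k/q_k = 121/8
k=3  a_k=1  p_k/q_k = 227/15
…
k=5  a_k=30  p_k/q_k = 51527/3405
k=6  a_k=7  p_k/q_k = 362399/23948
k=7  a_k=1  p_k/q_k = 413926/27353
k=8  a_k=1  p_k/q_k = 776325/51301
k=9  a_k=7  p_k/q_k = 5848201/386460
→ (5848201, 386460).  Check: 5848201²=34201454936401, 229·386460²=34201454936400, difference 1.

5848201 386460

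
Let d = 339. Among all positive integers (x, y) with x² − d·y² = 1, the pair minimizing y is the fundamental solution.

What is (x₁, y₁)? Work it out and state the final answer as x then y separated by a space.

97970 5321

d=339: √d = [18; 2,2,2,1,17,1,2,2,2,36] (ℓ=10, even), read p_9/q_9
k=0  a_k=18  p_k/q_k = 18/1
k=1  a_k=2  p_k/q_k = 37/2
k=2  a_k=2  p_k/q_k = 92/5
k=3  a_k=2  p_k/q_k = 221/12
k=4  a_k=1  p_k/q_k = 313/17
k=5  a_k=17  p_k/q_k = 5542/301
…
k=7  a_k=2  p_k/q_k = 17252/937
k=8  a_k=2  p_k/q_k = 40359/2192
k=9  a_k=2  p_k/q_k = 97970/5321
fundamental: x₁=97970, y₁=5321  (since 9598120900 − 339·28313041 = 1)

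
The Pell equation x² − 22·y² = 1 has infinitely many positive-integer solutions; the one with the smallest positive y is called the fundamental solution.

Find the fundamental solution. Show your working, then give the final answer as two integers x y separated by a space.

d=22: √d = [4; 1,2,4,2,1,8] (ℓ=6, even), read p_5/q_5
step 0: (4, 1)  from 4·(1,0) + (0,1)
…
step 2: (14, 3)  from 2·(5,1) + (4,1)
…
step 4: (136, 29)  from 2·(61,13) + (14,3)
step 5: (197, 42)  from 1·(136,29) + (61,13)
→ (197, 42).  Check: 197²=38809, 22·42²=38808, difference 1.

197 42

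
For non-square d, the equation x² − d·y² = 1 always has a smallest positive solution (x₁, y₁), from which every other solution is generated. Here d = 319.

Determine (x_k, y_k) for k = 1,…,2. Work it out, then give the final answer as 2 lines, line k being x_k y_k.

d=319: √d = [17; 1,6,5,1,4,…,6,1,34] (ℓ=14, even), read p_13/q_13
k=0  a_k=17  p_k/q_k = 17/1
k=1  a_k=1  p_k/q_k = 18/1
k=2  a_k=6  p_k/q_k = 125/7
k=3  a_k=5  p_k/q_k = 643/36
k=4  a_k=1  p_k/q_k = 768/43
k=5  a_k=4  p_k/q_k = 3715/208
k=6  a_k=3  p_k/q_k = 11913/667
…
k=8  a_k=3  p_k/q_k = 58797/3292
…
k=10  a_k=1  p_k/q_k = 309613/17335
k=11  a_k=5  p_k/q_k = 1798881/100718
k=12  a_k=6  p_k/q_k = 11102899/621643
k=13  a_k=1  p_k/q_k = 12901780/722361
→ (12901780, 722361).  Check: 12901780²=166455927168400, 319·722361²=166455927168399, difference 1.
(12901780+722361√319)^2 = 332911854336799 + 18639485405160√319

12901780 722361
332911854336799 18639485405160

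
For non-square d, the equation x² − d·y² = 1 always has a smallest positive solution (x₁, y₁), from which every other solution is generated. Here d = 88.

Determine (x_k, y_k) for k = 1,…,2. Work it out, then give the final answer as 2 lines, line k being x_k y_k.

[9; 2,1,1,1,2,18] for √88; ℓ=6 ⇒ convergent index 5
step 0: (9, 1)  from 9·(1,0) + (0,1)
…
step 2: (28, 3)  from 1·(19,2) + (9,1)
…
step 4: (75, 8)  from 1·(47,5) + (28,3)
step 5: (197, 21)  from 2·(75,8) + (47,5)
(x₁, y₁) = (197, 21);  197² − 88·21² = 1 ✓
k=2:  x_2 = 197·197+88·21·21 = 77617,  y_2 = 197·21+21·197 = 8274

197 21
77617 8274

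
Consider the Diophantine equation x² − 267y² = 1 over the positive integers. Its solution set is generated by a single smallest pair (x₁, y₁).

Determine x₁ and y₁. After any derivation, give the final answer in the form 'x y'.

[16; 2,1,15,1,2,32] for √267; ℓ=6 ⇒ convergent index 5
a_0=16:  p_0=16·1+0=16,  q_0=16·0+1=1
…
a_4=1:  p_4=1·768+49=817,  q_4=1·47+3=50
a_5=2:  p_5=2·817+768=2402,  q_5=2·50+47=147
fundamental: x₁=2402, y₁=147  (since 5769604 − 267·21609 = 1)

2402 147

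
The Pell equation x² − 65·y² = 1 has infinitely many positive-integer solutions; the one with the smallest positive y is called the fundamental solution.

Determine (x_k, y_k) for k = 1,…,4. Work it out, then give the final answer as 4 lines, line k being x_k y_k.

[8; 16] for √65; ℓ=1 ⇒ convergent index 1
i=0: a=8 ⇒ p=8, q=1
i=1: a=16 ⇒ p=129, q=16
fundamental: x₁=129, y₁=16  (since 16641 − 65·256 = 1)
n=2: (129,16)∘(129,16) = (129·129+65·16·16, 129·16+16·129) = (33281,4128)
n=3: (33281,4128)∘(129,16) = (129·33281+65·16·4128, 129·4128+16·33281) = (8586369,1065008)
n=4: (8586369,1065008)∘(129,16) = (129·8586369+65·16·1065008, 129·1065008+16·8586369) = (2215249921,274767936)

129 16
33281 4128
8586369 1065008
2215249921 274767936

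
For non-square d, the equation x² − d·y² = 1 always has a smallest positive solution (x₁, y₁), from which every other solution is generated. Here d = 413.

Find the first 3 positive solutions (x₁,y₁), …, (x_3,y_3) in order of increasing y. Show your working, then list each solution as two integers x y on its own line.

d=413: √d = [20; 3,9,1,4,1,9,3,40] (ℓ=8, even), read p_7/q_7
k=0  a_k=20  p_k/q_k = 20/1
…
k=5  a_k=1  p_k/q_k = 3719/183
k=6  a_k=9  p_k/q_k = 36560/1799
k=7  a_k=3  p_k/q_k = 113399/5580
fundamental: x₁=113399, y₁=5580  (since 12859333201 − 413·31136400 = 1)
(113399+5580√413)^2 = 25718666401 + 1265532840√413
(113399+5580√413)^3 = 5832942102300599 + 287020317040740√413

113399 5580
25718666401 1265532840
5832942102300599 287020317040740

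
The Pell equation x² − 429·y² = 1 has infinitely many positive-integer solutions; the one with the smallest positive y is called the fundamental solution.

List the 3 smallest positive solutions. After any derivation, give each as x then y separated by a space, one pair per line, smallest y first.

1524095 73584
4645731138049 224298012960
14161071197688057215 683702960124468816

√429 → a₀=20, period (1,2,2,9,1,12,1,9,2,2,1,40); ℓ=12 even so k=11
step 0: (20, 1)  from 20·(1,0) + (0,1)
…
step 4: (1367, 66)  from 9·(145,7) + (62,3)
step 5: (1512, 73)  from 1·(1367,66) + (145,7)
…
step 7: (21023, 1015)  from 1·(19511,942) + (1512,73)
step 8: (208718, 10077)  from 9·(21023,1015) + (19511,942)
step 9: (438459, 21169)  from 2·(208718,10077) + (21023,1015)
step 10: (1085636, 52415)  from 2·(438459,21169) + (208718,10077)
step 11: (1524095, 73584)  from 1·(1085636,52415) + (438459,21169)
→ (1524095, 73584).  Check: 1524095²=2322865569025, 429·73584²=2322865569024, difference 1.
n=2: (1524095,73584)∘(1524095,73584) = (1524095·1524095+429·73584·73584, 1524095·73584+73584·1524095) = (4645731138049,224298012960)
n=3: (4645731138049,224298012960)∘(1524095,73584) = (1524095·4645731138049+429·73584·224298012960, 1524095·224298012960+73584·4645731138049) = (14161071197688057215,683702960124468816)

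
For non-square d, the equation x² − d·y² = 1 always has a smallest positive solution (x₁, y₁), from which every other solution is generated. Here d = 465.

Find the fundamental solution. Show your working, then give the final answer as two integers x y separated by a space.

d=465: √d = [21; 1,1,3,2,2,2,3,1,1,42] (ℓ=10, even), read p_9/q_9
i=0: a=21 ⇒ p=21, q=1
…
i=4: a=2 ⇒ p=345, q=16
…
i=8: a=1 ⇒ p=8949, q=415
i=9: a=1 ⇒ p=15871, q=736
(x₁, y₁) = (15871, 736);  15871² − 465·736² = 1 ✓

15871 736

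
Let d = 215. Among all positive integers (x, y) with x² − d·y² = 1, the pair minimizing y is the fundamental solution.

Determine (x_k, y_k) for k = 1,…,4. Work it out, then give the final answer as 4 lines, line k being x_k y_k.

d=215: √d = [14; 1,1,1,28] (ℓ=4, even), read p_3/q_3
k=0  a_k=14  p_k/q_k = 14/1
k=1  a_k=1  p_k/q_k = 15/1
k=2  a_k=1  p_k/q_k = 29/2
k=3  a_k=1  p_k/q_k = 44/3
(x₁, y₁) = (44, 3);  44² − 215·3² = 1 ✓
k=2:  x_2 = 44·44+215·3·3 = 3871,  y_2 = 44·3+3·44 = 264
k=3:  x_3 = 44·3871+215·3·264 = 340604,  y_3 = 44·264+3·3871 = 23229
k=4:  x_4 = 44·340604+215·3·23229 = 29969281,  y_4 = 44·23229+3·340604 = 2043888

44 3
3871 264
340604 23229
29969281 2043888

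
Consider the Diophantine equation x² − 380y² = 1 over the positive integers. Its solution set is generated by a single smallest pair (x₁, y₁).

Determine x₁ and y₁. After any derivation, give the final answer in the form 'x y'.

d=380: √d = [19; 2,38] (ℓ=2, even), read p_1/q_1
k=0  a_k=19  p_k/q_k = 19/1
k=1  a_k=2  p_k/q_k = 39/2
→ (39, 2).  Check: 39²=1521, 380·2²=1520, difference 1.

39 2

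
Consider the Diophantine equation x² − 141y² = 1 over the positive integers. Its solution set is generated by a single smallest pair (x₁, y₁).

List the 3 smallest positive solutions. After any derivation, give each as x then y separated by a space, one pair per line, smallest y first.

√141 → a₀=11, period (1,6,1,22); ℓ=4 even so k=3
step 0: (11, 1)  from 11·(1,0) + (0,1)
step 1: (12, 1)  from 1·(11,1) + (1,0)
step 2: (83, 7)  from 6·(12,1) + (11,1)
step 3: (95, 8)  from 1·(83,7) + (12,1)
fundamental: x₁=95, y₁=8  (since 9025 − 141·64 = 1)
(95+8√141)^2 = 18049 + 1520√141
(95+8√141)^3 = 3429215 + 288792√141

95 8
18049 1520
3429215 288792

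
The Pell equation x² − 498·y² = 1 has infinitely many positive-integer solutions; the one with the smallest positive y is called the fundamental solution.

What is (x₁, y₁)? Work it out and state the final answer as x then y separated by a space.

179777 8056

[22; 3,6,22,6,3,44] for √498; ℓ=6 ⇒ convergent index 5
a_0=22:  p_0=22·1+0=22,  q_0=22·0+1=1
…
a_2=6:  p_2=6·67+22=424,  q_2=6·3+1=19
…
a_4=6:  p_4=6·9395+424=56794,  q_4=6·421+19=2545
a_5=3:  p_5=3·56794+9395=179777,  q_5=3·2545+421=8056
fundamental: x₁=179777, y₁=8056  (since 32319769729 − 498·64899136 = 1)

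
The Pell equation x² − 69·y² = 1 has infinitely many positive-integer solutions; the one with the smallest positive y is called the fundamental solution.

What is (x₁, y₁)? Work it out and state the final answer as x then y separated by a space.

√69 → a₀=8, period (3,3,1,4,1,3,3,16); ℓ=8 even so k=7
a_0=8:  p_0=8·1+0=8,  q_0=8·0+1=1
a_1=3:  p_1=3·8+1=25,  q_1=3·1+0=3
a_2=3:  p_2=3·25+8=83,  q_2=3·3+1=10
a_3=1:  p_3=1·83+25=108,  q_3=1·10+3=13
…
a_5=1:  p_5=1·515+108=623,  q_5=1·62+13=75
a_6=3:  p_6=3·623+515=2384,  q_6=3·75+62=287
a_7=3:  p_7=3·2384+623=7775,  q_7=3·287+75=936
fundamental: x₁=7775, y₁=936  (since 60450625 − 69·876096 = 1)

7775 936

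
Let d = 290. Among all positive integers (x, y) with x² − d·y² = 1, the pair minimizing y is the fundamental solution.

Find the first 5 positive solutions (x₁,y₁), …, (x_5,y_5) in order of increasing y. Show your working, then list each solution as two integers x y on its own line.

√290 → a₀=17, period (34); ℓ=1 odd so k=1
k=0  a_k=17  p_k/q_k = 17/1
k=1  a_k=34  p_k/q_k = 579/34
(x₁, y₁) = (579, 34);  579² − 290·34² = 1 ✓
(579+34√290)^2 = 670481 + 39372√290
(579+34√290)^3 = 776416419 + 45592742√290
(579+34√290)^4 = 899089542721 + 52796355864√290
(579+34√290)^5 = 1041144914054499 + 61138134497770√290

579 34
670481 39372
776416419 45592742
899089542721 52796355864
1041144914054499 61138134497770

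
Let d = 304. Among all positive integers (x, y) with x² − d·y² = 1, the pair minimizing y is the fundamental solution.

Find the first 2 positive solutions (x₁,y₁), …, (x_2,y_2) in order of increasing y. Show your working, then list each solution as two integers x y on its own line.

57799 3315
6681448801 383207370

[17; 2,3,2,1,1,1,1,1,2,3,2,34] for √304; ℓ=12 ⇒ convergent index 11
i=0: a=17 ⇒ p=17, q=1
i=1: a=2 ⇒ p=35, q=2
…
i=3: a=2 ⇒ p=279, q=16
…
i=6: a=1 ⇒ p=1081, q=62
i=7: a=1 ⇒ p=1761, q=101
…
i=9: a=2 ⇒ p=7445, q=427
i=10: a=3 ⇒ p=25177, q=1444
i=11: a=2 ⇒ p=57799, q=3315
(x₁, y₁) = (57799, 3315);  57799² − 304·3315² = 1 ✓
(57799+3315√304)^2 = 6681448801 + 383207370√304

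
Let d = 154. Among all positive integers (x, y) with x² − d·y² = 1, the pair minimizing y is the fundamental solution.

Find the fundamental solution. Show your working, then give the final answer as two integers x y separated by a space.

d=154: √d = [12; 2,2,3,1,2,1,3,2,2,24] (ℓ=10, even), read p_9/q_9
a_0=12:  p_0=12·1+0=12,  q_0=12·0+1=1
…
a_2=2:  p_2=2·25+12=62,  q_2=2·2+1=5
…
a_5=2:  p_5=2·273+211=757,  q_5=2·22+17=61
a_6=1:  p_6=1·757+273=1030,  q_6=1·61+22=83
…
a_8=2:  p_8=2·3847+1030=8724,  q_8=2·310+83=703
a_9=2:  p_9=2·8724+3847=21295,  q_9=2·703+310=1716
(x₁, y₁) = (21295, 1716);  21295² − 154·1716² = 1 ✓

21295 1716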